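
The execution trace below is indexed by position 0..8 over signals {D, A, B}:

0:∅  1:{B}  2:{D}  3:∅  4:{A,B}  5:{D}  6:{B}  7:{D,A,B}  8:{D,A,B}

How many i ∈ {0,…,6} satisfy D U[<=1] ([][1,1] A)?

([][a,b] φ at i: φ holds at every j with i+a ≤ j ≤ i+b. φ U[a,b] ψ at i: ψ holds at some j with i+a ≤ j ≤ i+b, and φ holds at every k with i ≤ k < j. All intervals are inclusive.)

Evaluate at each i in [0,6]:
  i=0: ✗ (no rhs in [0,1])
  i=1: ✗ (no rhs in [1,2])
  i=2: ✓ (rhs at j=3; lhs holds on [2,2])
  i=3: ✓ (rhs at j=3)
  i=4: ✗ (no rhs in [4,5])
  i=5: ✓ (rhs at j=6; lhs holds on [5,5])
  i=6: ✓ (rhs at j=6)
Positions where it holds: {2, 3, 5, 6} → 4.

4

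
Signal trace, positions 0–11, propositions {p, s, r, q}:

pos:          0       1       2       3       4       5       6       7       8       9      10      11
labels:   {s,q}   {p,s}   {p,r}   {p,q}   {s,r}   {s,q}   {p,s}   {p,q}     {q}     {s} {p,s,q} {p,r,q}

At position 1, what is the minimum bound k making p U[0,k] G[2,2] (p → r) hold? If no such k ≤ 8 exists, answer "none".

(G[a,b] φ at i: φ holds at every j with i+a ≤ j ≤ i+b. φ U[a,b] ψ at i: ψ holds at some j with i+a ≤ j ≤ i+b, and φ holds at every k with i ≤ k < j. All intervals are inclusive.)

Need earliest j ≥ 1 with G[2,2] (p → r), and p at every k in [1,j-1].
  j=1: rhs fails.
  j=2: rhs holds; lhs holds on [1,1]. k = 1.

1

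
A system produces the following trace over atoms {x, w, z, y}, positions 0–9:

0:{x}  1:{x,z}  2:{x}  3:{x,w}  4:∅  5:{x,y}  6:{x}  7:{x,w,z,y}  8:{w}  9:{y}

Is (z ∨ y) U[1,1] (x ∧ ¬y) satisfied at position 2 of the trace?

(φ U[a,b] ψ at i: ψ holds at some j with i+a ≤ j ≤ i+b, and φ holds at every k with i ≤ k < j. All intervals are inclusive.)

No

Need some j in [3,3] with (x ∧ ¬y), and (z ∨ y) at every k in [2,j-1].
  j=3: (x ∧ ¬y) holds, but (z ∨ y) fails at k=2 → not this j.
No j in the window works → until fails.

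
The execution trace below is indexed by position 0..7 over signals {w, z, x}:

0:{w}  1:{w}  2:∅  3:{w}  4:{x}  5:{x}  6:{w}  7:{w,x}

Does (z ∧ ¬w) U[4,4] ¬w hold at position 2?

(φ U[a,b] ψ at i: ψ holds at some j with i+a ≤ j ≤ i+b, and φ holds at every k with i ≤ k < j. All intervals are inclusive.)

Need some j in [6,6] with ¬w, and (z ∧ ¬w) at every k in [2,j-1].
  j=6: ¬w false.
No j in the window works → until fails.

Does not hold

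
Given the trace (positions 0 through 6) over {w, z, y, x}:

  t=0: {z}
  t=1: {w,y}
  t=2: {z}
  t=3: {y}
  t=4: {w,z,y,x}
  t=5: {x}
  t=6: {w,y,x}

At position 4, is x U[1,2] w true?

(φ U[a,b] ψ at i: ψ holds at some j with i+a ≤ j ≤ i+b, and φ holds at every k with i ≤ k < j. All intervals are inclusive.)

True

Need some j in [5,6] with w, and x at every k in [4,j-1].
  j=5: w false.
  j=6: w holds; x holds at every k in [4,5] → satisfied.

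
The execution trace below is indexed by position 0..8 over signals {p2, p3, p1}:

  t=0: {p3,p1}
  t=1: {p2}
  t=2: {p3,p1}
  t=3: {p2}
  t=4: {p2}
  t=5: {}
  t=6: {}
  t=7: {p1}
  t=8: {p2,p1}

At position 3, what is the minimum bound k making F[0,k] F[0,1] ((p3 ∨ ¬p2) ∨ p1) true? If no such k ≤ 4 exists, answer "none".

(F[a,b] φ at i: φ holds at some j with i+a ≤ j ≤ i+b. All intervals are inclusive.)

1

Scan j = 3,4,… for F[0,1] ((p3 ∨ ¬p2) ∨ p1):
  j=3: fails
  j=4: holds
First hit at j=4, so smallest k = 4-3 = 1.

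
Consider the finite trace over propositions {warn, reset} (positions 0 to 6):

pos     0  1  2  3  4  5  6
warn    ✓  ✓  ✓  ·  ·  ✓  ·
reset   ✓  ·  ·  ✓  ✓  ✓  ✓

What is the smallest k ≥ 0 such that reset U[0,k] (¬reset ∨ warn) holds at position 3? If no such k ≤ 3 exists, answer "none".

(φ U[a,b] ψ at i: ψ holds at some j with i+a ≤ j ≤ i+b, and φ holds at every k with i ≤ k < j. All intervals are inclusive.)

2

Need earliest j ≥ 3 with (¬reset ∨ warn), and reset at every k in [3,j-1].
  j=3: rhs fails.
  j=4: rhs fails.
  j=5: rhs holds; lhs holds on [3,4]. k = 2.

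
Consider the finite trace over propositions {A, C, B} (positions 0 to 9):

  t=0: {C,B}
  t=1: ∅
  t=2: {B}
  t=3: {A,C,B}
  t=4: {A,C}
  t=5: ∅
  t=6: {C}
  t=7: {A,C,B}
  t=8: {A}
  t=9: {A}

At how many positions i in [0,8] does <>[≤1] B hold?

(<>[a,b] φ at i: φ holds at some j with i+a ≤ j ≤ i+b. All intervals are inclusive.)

Evaluate at each i in [0,8]:
  i=0: ✓ (witness j=0)
  i=1: ✓ (witness j=2)
  i=2: ✓ (witness j=2)
  i=3: ✓ (witness j=3)
  i=4: ✗ (none in [4,5])
  i=5: ✗ (none in [5,6])
  i=6: ✓ (witness j=7)
  i=7: ✓ (witness j=7)
  i=8: ✗ (none in [8,9])
Positions where it holds: {0, 1, 2, 3, 6, 7} → 6.

6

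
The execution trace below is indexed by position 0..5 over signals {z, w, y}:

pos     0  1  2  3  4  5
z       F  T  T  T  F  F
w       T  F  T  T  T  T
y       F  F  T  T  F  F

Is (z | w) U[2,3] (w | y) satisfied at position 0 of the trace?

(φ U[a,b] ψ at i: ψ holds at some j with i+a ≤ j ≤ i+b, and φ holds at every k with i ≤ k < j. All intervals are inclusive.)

Holds

Need some j in [2,3] with (w | y), and (z | w) at every k in [0,j-1].
  j=2: (w | y) holds; (z | w) holds at every k in [0,1] → satisfied.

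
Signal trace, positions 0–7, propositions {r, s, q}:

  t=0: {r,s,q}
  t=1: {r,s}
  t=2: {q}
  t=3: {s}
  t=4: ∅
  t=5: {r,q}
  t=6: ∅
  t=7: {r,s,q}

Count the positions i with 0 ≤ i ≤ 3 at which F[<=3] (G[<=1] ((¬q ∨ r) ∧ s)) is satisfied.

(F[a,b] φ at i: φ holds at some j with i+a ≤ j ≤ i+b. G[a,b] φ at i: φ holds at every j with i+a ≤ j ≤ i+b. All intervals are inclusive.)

1

Evaluate at each i in [0,3]:
  i=0: ✓ (witness j=0)
  i=1: ✗ (none in [1,4])
  i=2: ✗ (none in [2,5])
  i=3: ✗ (none in [3,6])
Positions where it holds: {0} → 1.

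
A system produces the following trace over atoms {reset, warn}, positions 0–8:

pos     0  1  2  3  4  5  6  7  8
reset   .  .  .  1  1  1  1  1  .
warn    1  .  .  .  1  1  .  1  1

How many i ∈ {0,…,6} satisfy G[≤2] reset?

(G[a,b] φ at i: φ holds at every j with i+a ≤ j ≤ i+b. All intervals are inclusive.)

3

Evaluate at each i in [0,6]:
  i=0: ✗ (fails at j=0)
  i=1: ✗ (fails at j=1)
  i=2: ✗ (fails at j=2)
  i=3: ✓ (all of [3,5])
  i=4: ✓ (all of [4,6])
  i=5: ✓ (all of [5,7])
  i=6: ✗ (fails at j=8)
Positions where it holds: {3, 4, 5} → 3.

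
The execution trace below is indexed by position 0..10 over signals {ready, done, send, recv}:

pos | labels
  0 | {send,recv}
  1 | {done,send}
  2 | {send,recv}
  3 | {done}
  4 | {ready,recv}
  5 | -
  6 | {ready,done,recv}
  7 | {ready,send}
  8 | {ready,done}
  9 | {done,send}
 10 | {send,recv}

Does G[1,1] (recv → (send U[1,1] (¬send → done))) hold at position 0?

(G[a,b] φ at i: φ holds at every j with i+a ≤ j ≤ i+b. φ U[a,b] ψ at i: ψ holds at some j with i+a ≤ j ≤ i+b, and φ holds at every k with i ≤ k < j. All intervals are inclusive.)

Check (recv → (send U[1,1] (¬send → done))) at every j in [1,1]:
  j=1: antecedent false → ✓
All positions satisfy it → formula holds.

Holds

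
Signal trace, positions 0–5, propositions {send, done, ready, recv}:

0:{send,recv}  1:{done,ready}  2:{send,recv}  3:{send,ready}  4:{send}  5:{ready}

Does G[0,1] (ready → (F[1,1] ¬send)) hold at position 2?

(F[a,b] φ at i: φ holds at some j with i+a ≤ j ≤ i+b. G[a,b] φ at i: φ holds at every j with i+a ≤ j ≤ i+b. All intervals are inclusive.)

False

Check (ready → (F[1,1] ¬send)) at every j in [2,3]:
  j=2: antecedent false → ✓
  j=3: antecedent true; consequent fails (none in [4,4]) → ✗
Fails at j=3 → formula fails.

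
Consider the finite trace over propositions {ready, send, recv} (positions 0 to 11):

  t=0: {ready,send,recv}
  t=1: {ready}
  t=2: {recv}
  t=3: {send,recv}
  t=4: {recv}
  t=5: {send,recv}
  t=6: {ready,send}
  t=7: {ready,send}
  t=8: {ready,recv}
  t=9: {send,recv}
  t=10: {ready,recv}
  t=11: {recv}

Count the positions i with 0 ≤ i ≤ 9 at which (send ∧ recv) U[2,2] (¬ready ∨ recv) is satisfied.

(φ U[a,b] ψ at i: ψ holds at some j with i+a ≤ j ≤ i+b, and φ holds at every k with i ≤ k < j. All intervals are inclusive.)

0

Evaluate at each i in [0,9]:
  i=0: ✗ (lhs fails at k=1 before rhs at j=2)
  i=1: ✗ (lhs fails at k=1 before rhs at j=3)
  i=2: ✗ (lhs fails at k=2 before rhs at j=4)
  i=3: ✗ (lhs fails at k=4 before rhs at j=5)
  i=4: ✗ (no rhs in [6,6])
  i=5: ✗ (no rhs in [7,7])
  i=6: ✗ (lhs fails at k=6 before rhs at j=8)
  i=7: ✗ (lhs fails at k=7 before rhs at j=9)
  i=8: ✗ (lhs fails at k=8 before rhs at j=10)
  i=9: ✗ (lhs fails at k=10 before rhs at j=11)
Positions where it holds: {} → 0.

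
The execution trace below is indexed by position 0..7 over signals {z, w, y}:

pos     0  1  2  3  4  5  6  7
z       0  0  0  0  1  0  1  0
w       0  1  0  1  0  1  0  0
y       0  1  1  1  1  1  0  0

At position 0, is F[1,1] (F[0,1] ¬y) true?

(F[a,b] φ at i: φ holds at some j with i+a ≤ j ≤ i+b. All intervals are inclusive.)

Check F[0,1] ¬y at each j in [1,1]:
  j=1: fails (none in [1,2])
No position in the window satisfies it → formula fails.

No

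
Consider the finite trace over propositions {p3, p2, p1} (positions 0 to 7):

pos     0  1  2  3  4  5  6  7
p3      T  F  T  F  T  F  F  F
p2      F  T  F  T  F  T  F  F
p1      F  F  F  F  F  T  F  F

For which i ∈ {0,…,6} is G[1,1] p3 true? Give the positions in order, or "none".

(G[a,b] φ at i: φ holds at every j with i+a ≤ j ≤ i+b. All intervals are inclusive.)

Evaluate at each i in [0,6]:
  i=0: ✗ (fails at j=1)
  i=1: ✓ (all of [2,2])
  i=2: ✗ (fails at j=3)
  i=3: ✓ (all of [4,4])
  i=4: ✗ (fails at j=5)
  i=5: ✗ (fails at j=6)
  i=6: ✗ (fails at j=7)

1, 3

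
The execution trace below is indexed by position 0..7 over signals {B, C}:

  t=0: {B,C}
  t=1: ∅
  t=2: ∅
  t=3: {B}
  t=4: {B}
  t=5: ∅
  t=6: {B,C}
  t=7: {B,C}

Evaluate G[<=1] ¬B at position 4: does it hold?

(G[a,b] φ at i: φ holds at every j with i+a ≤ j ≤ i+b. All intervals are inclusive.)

Check ¬B at every j in [4,5]:
  j=4: false
  j=5: true
Fails at j=4 → formula fails.

False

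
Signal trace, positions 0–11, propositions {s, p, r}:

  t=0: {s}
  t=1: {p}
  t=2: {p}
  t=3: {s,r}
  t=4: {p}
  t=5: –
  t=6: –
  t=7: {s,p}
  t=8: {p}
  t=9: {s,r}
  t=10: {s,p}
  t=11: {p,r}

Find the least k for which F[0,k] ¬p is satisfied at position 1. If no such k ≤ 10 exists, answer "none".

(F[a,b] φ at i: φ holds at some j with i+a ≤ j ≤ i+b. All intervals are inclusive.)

Scan j = 1,2,… for ¬p:
  j=1: fails
  j=2: fails
  j=3: holds
First hit at j=3, so smallest k = 3-1 = 2.

2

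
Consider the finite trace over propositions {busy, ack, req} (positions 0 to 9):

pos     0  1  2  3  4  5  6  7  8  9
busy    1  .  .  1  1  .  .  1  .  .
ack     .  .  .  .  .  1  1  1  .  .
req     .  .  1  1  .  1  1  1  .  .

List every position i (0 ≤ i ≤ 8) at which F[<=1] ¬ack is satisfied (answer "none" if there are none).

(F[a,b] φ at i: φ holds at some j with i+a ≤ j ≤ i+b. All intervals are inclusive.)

0, 1, 2, 3, 4, 7, 8

Evaluate at each i in [0,8]:
  i=0: ✓ (witness j=0)
  i=1: ✓ (witness j=1)
  i=2: ✓ (witness j=2)
  i=3: ✓ (witness j=3)
  i=4: ✓ (witness j=4)
  i=5: ✗ (none in [5,6])
  i=6: ✗ (none in [6,7])
  i=7: ✓ (witness j=8)
  i=8: ✓ (witness j=8)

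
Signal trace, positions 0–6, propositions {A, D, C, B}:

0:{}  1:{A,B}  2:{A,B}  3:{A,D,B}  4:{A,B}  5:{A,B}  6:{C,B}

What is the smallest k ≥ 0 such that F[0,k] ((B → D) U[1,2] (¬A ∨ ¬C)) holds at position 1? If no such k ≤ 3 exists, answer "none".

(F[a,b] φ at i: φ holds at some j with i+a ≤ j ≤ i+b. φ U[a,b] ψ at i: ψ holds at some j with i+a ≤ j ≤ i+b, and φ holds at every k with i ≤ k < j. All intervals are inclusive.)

Scan j = 1,2,… for ((B → D) U[1,2] (¬A ∨ ¬C)):
  j=1: fails
  j=2: fails
  j=3: holds
First hit at j=3, so smallest k = 3-1 = 2.

2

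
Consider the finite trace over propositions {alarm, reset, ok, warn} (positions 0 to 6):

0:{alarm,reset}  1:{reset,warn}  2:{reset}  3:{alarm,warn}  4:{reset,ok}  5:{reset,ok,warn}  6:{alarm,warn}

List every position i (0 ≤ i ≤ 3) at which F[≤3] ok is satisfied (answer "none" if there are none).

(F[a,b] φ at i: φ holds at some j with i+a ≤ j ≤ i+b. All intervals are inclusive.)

1, 2, 3

Evaluate at each i in [0,3]:
  i=0: ✗ (none in [0,3])
  i=1: ✓ (witness j=4)
  i=2: ✓ (witness j=4)
  i=3: ✓ (witness j=4)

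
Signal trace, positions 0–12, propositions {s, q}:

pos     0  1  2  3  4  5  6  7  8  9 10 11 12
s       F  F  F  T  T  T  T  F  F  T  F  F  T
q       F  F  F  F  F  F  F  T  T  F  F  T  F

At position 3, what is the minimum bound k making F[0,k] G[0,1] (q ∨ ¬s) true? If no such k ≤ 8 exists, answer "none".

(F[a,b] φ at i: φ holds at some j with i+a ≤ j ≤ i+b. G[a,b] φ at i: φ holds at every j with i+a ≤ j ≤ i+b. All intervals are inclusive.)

Scan j = 3,4,… for G[0,1] (q ∨ ¬s):
  j=3: fails
  j=4: fails
  j=5: fails
  j=6: fails
  j=7: holds
First hit at j=7, so smallest k = 7-3 = 4.

4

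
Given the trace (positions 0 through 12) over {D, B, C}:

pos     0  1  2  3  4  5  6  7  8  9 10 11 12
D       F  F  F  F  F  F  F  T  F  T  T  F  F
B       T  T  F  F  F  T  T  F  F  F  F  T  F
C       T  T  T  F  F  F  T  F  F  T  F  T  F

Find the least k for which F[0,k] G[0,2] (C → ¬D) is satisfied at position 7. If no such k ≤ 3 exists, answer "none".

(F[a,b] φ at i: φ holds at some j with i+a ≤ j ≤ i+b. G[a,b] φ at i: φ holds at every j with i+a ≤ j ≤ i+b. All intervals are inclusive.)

3

Scan j = 7,8,… for G[0,2] (C → ¬D):
  j=7: fails
  j=8: fails
  j=9: fails
  j=10: holds
First hit at j=10, so smallest k = 10-7 = 3.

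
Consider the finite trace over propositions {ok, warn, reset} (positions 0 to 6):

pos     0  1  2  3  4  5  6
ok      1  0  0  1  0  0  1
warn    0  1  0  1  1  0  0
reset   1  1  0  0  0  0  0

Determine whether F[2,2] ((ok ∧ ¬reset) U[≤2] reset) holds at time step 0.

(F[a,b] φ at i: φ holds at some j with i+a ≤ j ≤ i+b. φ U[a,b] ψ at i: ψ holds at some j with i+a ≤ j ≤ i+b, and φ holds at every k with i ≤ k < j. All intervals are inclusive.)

Check ((ok ∧ ¬reset) U[≤2] reset) at each j in [2,2]:
  j=2: fails
No position in the window satisfies it → formula fails.

False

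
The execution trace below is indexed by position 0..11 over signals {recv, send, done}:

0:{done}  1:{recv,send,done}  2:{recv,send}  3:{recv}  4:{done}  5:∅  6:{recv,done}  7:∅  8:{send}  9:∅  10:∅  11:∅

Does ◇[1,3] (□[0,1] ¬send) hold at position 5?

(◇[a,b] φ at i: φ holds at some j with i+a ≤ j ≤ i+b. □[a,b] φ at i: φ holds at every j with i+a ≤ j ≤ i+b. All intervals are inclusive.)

Yes

Check □[0,1] ¬send at each j in [6,8]:
  j=6: holds on [6,7]
  j=7: fails at 8
  j=8: fails at 8
Found at j=6 → formula holds.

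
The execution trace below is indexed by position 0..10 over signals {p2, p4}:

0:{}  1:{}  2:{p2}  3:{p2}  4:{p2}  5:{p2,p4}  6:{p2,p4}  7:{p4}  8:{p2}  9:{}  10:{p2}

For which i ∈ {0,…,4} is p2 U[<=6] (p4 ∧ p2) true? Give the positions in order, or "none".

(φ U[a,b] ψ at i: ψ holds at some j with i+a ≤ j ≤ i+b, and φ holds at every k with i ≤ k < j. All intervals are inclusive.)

Evaluate at each i in [0,4]:
  i=0: ✗ (lhs fails at k=0 before rhs at j=5)
  i=1: ✗ (lhs fails at k=1 before rhs at j=5)
  i=2: ✓ (rhs at j=5; lhs holds on [2,4])
  i=3: ✓ (rhs at j=5; lhs holds on [3,4])
  i=4: ✓ (rhs at j=5; lhs holds on [4,4])

2, 3, 4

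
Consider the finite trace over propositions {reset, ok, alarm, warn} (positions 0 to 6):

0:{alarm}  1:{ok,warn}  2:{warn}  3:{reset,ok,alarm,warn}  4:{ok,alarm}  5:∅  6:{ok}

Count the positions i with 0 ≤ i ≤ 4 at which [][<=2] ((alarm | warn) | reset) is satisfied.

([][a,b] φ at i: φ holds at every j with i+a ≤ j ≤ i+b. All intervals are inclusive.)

Evaluate at each i in [0,4]:
  i=0: ✓ (all of [0,2])
  i=1: ✓ (all of [1,3])
  i=2: ✓ (all of [2,4])
  i=3: ✗ (fails at j=5)
  i=4: ✗ (fails at j=5)
Positions where it holds: {0, 1, 2} → 3.

3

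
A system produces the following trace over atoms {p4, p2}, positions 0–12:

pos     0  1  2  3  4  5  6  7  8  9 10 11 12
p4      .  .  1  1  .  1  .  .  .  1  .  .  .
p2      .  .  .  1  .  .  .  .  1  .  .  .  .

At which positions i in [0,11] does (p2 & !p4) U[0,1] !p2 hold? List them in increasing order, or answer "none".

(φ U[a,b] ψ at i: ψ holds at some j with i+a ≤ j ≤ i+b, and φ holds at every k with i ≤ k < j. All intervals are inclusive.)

0, 1, 2, 4, 5, 6, 7, 8, 9, 10, 11

Evaluate at each i in [0,11]:
  i=0: ✓ (rhs at j=0)
  i=1: ✓ (rhs at j=1)
  i=2: ✓ (rhs at j=2)
  i=3: ✗ (lhs fails at k=3 before rhs at j=4)
  i=4: ✓ (rhs at j=4)
  i=5: ✓ (rhs at j=5)
  i=6: ✓ (rhs at j=6)
  i=7: ✓ (rhs at j=7)
  i=8: ✓ (rhs at j=9; lhs holds on [8,8])
  i=9: ✓ (rhs at j=9)
  i=10: ✓ (rhs at j=10)
  i=11: ✓ (rhs at j=11)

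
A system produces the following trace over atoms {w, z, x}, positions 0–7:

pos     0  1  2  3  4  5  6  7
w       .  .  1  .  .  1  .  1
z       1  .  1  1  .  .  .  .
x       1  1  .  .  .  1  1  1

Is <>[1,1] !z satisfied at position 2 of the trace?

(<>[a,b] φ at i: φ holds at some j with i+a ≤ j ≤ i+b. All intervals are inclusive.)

Does not hold

Check !z at each j in [3,3]:
  j=3: false
No position in the window satisfies it → formula fails.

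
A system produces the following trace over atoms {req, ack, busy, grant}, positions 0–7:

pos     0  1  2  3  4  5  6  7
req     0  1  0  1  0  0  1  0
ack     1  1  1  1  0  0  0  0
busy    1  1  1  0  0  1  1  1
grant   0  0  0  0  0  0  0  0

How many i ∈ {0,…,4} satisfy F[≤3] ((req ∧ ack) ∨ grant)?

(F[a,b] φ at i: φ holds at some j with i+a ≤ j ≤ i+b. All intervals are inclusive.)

4

Evaluate at each i in [0,4]:
  i=0: ✓ (witness j=1)
  i=1: ✓ (witness j=1)
  i=2: ✓ (witness j=3)
  i=3: ✓ (witness j=3)
  i=4: ✗ (none in [4,7])
Positions where it holds: {0, 1, 2, 3} → 4.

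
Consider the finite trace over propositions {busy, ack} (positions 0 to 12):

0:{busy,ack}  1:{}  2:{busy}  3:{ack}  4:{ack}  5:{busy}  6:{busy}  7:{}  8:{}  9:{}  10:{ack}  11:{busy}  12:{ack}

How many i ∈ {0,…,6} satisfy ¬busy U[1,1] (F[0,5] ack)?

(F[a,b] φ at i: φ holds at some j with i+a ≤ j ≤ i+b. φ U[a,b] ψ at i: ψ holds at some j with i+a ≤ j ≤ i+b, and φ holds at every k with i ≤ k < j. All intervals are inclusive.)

Evaluate at each i in [0,6]:
  i=0: ✗ (lhs fails at k=0 before rhs at j=1)
  i=1: ✓ (rhs at j=2; lhs holds on [1,1])
  i=2: ✗ (lhs fails at k=2 before rhs at j=3)
  i=3: ✓ (rhs at j=4; lhs holds on [3,3])
  i=4: ✓ (rhs at j=5; lhs holds on [4,4])
  i=5: ✗ (lhs fails at k=5 before rhs at j=6)
  i=6: ✗ (lhs fails at k=6 before rhs at j=7)
Positions where it holds: {1, 3, 4} → 3.

3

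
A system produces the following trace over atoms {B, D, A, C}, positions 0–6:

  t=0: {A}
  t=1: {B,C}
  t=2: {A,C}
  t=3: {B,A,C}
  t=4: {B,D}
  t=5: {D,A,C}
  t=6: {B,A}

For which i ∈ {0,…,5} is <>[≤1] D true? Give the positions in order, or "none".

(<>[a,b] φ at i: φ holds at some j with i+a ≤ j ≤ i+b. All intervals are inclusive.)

Evaluate at each i in [0,5]:
  i=0: ✗ (none in [0,1])
  i=1: ✗ (none in [1,2])
  i=2: ✗ (none in [2,3])
  i=3: ✓ (witness j=4)
  i=4: ✓ (witness j=4)
  i=5: ✓ (witness j=5)

3, 4, 5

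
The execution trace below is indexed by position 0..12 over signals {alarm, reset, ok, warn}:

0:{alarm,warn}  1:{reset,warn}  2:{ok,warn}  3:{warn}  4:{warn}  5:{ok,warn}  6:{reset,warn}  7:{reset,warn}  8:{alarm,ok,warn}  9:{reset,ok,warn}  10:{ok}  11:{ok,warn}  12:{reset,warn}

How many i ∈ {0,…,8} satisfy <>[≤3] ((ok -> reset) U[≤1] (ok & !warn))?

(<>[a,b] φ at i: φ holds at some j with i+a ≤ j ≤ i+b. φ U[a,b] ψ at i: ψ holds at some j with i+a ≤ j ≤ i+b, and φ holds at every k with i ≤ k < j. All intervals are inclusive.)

Evaluate at each i in [0,8]:
  i=0: ✗ (none in [0,3])
  i=1: ✗ (none in [1,4])
  i=2: ✗ (none in [2,5])
  i=3: ✗ (none in [3,6])
  i=4: ✗ (none in [4,7])
  i=5: ✗ (none in [5,8])
  i=6: ✓ (witness j=9)
  i=7: ✓ (witness j=9)
  i=8: ✓ (witness j=9)
Positions where it holds: {6, 7, 8} → 3.

3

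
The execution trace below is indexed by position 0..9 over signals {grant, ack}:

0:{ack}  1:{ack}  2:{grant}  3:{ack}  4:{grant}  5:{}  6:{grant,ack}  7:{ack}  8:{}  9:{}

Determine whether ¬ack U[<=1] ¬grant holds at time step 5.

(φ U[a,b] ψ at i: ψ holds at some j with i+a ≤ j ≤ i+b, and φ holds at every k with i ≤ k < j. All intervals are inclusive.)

True

Need some j in [5,6] with ¬grant, and ¬ack at every k in [5,j-1].
  j=5: ¬grant holds; no prefix to check → satisfied.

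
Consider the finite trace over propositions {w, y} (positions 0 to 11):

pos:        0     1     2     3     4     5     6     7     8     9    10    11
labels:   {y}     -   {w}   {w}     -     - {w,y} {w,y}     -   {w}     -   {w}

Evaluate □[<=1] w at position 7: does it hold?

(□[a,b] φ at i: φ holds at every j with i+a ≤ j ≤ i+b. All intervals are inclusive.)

Check w at every j in [7,8]:
  j=7: true
  j=8: false
Fails at j=8 → formula fails.

False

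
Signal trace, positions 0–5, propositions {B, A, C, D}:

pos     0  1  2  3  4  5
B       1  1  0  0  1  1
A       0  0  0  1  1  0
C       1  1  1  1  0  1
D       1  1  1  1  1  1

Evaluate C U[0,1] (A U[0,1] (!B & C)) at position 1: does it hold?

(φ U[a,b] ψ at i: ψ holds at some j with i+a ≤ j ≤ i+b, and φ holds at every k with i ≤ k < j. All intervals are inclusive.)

Yes

Need some j in [1,2] with (A U[0,1] (!B & C)), and C at every k in [1,j-1].
  j=1: (A U[0,1] (!B & C)) — fails.
  j=2: (A U[0,1] (!B & C)) holds; C holds at every k in [1,1] → satisfied.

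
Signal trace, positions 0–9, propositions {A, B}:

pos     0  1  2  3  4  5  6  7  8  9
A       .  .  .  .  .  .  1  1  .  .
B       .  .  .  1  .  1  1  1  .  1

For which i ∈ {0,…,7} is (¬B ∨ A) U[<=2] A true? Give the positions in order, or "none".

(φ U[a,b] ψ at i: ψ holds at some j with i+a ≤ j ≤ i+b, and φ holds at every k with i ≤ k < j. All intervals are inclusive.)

Evaluate at each i in [0,7]:
  i=0: ✗ (no rhs in [0,2])
  i=1: ✗ (no rhs in [1,3])
  i=2: ✗ (no rhs in [2,4])
  i=3: ✗ (no rhs in [3,5])
  i=4: ✗ (lhs fails at k=5 before rhs at j=6)
  i=5: ✗ (lhs fails at k=5 before rhs at j=6)
  i=6: ✓ (rhs at j=6)
  i=7: ✓ (rhs at j=7)

6, 7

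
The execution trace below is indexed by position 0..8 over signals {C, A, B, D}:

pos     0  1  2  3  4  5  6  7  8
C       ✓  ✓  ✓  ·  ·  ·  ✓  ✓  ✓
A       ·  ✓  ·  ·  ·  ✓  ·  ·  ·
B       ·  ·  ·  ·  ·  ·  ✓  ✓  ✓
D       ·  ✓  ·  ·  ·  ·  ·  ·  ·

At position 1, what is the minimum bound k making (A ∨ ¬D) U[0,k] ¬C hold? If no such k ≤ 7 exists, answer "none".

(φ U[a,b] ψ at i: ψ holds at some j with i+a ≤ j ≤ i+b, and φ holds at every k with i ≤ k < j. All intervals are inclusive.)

Need earliest j ≥ 1 with ¬C, and (A ∨ ¬D) at every k in [1,j-1].
  j=1: rhs fails.
  j=2: rhs fails.
  j=3: rhs holds; lhs holds on [1,2]. k = 2.

2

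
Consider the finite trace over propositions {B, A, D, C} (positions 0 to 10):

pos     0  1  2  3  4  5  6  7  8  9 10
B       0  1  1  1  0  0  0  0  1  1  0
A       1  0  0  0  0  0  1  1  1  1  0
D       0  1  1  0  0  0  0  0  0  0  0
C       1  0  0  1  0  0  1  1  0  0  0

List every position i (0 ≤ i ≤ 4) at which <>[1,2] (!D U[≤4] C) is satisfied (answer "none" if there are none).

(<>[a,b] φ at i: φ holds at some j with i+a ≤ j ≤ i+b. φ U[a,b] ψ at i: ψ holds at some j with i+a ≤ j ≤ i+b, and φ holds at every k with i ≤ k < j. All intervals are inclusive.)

1, 2, 3, 4

Evaluate at each i in [0,4]:
  i=0: ✗ (none in [1,2])
  i=1: ✓ (witness j=3)
  i=2: ✓ (witness j=3)
  i=3: ✓ (witness j=4)
  i=4: ✓ (witness j=5)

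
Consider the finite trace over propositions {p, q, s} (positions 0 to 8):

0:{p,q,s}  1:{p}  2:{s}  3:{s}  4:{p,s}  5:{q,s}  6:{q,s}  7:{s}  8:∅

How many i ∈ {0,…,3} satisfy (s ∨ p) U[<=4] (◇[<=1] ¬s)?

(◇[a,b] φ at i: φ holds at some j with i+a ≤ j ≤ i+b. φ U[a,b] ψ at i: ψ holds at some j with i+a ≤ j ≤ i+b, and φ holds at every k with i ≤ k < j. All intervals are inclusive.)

Evaluate at each i in [0,3]:
  i=0: ✓ (rhs at j=0)
  i=1: ✓ (rhs at j=1)
  i=2: ✗ (no rhs in [2,6])
  i=3: ✓ (rhs at j=7; lhs holds on [3,6])
Positions where it holds: {0, 1, 3} → 3.

3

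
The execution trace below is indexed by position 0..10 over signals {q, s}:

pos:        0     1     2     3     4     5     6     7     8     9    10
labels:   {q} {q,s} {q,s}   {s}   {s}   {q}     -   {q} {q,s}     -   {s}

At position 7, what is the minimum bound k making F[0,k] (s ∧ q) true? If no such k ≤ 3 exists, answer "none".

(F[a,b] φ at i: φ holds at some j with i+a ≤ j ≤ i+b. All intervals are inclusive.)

Scan j = 7,8,… for (s ∧ q):
  j=7: fails
  j=8: holds
First hit at j=8, so smallest k = 8-7 = 1.

1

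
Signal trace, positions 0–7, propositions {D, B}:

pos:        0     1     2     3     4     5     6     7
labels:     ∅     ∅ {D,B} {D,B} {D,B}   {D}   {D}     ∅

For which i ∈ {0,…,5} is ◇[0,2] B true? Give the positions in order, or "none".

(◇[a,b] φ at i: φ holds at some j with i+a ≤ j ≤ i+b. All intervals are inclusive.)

Evaluate at each i in [0,5]:
  i=0: ✓ (witness j=2)
  i=1: ✓ (witness j=2)
  i=2: ✓ (witness j=2)
  i=3: ✓ (witness j=3)
  i=4: ✓ (witness j=4)
  i=5: ✗ (none in [5,7])

0, 1, 2, 3, 4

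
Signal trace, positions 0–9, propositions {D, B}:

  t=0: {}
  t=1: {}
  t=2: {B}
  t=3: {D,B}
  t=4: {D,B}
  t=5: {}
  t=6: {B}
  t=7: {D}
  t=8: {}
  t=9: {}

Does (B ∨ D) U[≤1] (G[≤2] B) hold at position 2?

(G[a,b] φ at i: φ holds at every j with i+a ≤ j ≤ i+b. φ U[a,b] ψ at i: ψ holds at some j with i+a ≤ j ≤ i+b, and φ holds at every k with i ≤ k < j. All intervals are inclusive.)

Holds

Need some j in [2,3] with G[≤2] B, and (B ∨ D) at every k in [2,j-1].
  j=2: G[≤2] B holds; no prefix to check → satisfied.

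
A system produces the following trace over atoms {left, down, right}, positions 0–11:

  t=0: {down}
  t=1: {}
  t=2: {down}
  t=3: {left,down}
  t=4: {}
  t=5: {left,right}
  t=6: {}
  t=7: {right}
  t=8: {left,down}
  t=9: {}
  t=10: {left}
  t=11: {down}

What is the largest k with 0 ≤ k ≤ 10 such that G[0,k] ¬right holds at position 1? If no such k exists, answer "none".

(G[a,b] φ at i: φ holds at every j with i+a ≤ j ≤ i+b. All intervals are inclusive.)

¬right must hold from j=1 onward; find where it first fails.
  j=1: holds
  j=2: holds
  j=3: holds
  j=4: holds
  j=5: fails
Holds on [1,4], so largest k = 3.

3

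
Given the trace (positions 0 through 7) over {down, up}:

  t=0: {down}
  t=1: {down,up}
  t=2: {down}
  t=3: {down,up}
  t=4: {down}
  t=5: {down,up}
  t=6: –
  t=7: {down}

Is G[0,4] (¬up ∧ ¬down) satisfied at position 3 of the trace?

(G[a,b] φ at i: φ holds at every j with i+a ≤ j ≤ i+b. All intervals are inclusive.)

Check (¬up ∧ ¬down) at every j in [3,7]:
  j=3: false
  j=4: false
  j=5: false
  j=6: true
  j=7: false
Fails at j=3 → formula fails.

False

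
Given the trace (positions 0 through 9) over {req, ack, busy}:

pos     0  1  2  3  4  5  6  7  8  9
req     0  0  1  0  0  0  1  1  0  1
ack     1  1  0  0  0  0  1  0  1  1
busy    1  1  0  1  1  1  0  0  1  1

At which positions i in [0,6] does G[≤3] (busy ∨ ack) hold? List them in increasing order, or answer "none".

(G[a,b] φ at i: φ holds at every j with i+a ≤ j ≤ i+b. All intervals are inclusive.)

Evaluate at each i in [0,6]:
  i=0: ✗ (fails at j=2)
  i=1: ✗ (fails at j=2)
  i=2: ✗ (fails at j=2)
  i=3: ✓ (all of [3,6])
  i=4: ✗ (fails at j=7)
  i=5: ✗ (fails at j=7)
  i=6: ✗ (fails at j=7)

3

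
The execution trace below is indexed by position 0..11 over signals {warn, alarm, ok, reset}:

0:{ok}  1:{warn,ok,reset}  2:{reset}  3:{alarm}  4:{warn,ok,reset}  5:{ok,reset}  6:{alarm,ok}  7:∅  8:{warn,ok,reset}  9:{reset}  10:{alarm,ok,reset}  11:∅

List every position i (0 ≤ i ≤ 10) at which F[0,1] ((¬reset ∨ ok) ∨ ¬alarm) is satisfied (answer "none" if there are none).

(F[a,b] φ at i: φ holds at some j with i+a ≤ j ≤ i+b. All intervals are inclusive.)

0, 1, 2, 3, 4, 5, 6, 7, 8, 9, 10

Evaluate at each i in [0,10]:
  i=0: ✓ (witness j=0)
  i=1: ✓ (witness j=1)
  i=2: ✓ (witness j=2)
  i=3: ✓ (witness j=3)
  i=4: ✓ (witness j=4)
  i=5: ✓ (witness j=5)
  i=6: ✓ (witness j=6)
  i=7: ✓ (witness j=7)
  i=8: ✓ (witness j=8)
  i=9: ✓ (witness j=9)
  i=10: ✓ (witness j=10)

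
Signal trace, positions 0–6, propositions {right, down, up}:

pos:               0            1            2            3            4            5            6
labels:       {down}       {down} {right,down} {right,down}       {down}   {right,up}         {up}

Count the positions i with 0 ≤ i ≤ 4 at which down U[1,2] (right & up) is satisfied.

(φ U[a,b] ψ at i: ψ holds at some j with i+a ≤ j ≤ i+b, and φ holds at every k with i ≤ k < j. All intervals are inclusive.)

Evaluate at each i in [0,4]:
  i=0: ✗ (no rhs in [1,2])
  i=1: ✗ (no rhs in [2,3])
  i=2: ✗ (no rhs in [3,4])
  i=3: ✓ (rhs at j=5; lhs holds on [3,4])
  i=4: ✓ (rhs at j=5; lhs holds on [4,4])
Positions where it holds: {3, 4} → 2.

2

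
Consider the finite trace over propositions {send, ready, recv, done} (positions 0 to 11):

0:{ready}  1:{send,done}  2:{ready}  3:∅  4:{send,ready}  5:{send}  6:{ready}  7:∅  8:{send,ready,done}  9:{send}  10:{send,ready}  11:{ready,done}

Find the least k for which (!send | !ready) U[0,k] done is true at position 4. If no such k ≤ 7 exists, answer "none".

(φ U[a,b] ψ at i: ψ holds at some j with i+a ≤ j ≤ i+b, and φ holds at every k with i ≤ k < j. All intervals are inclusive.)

Need earliest j ≥ 4 with done, and (!send | !ready) at every k in [4,j-1].
  j=4: rhs fails.
  j=5: rhs fails.
  j=6: rhs fails.
  j=7: rhs fails.
  j=8: rhs holds but lhs fails at k=4.
  j=9: rhs fails.
  j=10: rhs fails.
  j=11: rhs holds but lhs fails at k=4.
No witness within the range → none.

none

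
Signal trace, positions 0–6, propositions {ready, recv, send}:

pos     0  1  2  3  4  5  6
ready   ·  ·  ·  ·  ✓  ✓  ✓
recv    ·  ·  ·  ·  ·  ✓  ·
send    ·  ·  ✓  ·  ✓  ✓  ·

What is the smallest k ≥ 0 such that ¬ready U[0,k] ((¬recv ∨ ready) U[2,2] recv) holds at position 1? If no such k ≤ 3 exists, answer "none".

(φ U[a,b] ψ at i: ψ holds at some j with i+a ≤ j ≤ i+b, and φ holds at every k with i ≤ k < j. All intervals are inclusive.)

2

Need earliest j ≥ 1 with ((¬recv ∨ ready) U[2,2] recv), and ¬ready at every k in [1,j-1].
  j=1: rhs fails.
  j=2: rhs fails.
  j=3: rhs holds; lhs holds on [1,2]. k = 2.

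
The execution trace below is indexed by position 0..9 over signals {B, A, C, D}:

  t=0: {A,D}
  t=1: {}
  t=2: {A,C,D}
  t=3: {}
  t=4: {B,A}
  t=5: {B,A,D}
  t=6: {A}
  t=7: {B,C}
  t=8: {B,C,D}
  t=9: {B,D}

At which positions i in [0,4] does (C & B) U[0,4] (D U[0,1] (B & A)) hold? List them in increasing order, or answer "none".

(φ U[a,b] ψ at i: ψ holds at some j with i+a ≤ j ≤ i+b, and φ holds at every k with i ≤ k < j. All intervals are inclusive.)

4

Evaluate at each i in [0,4]:
  i=0: ✗ (lhs fails at k=0 before rhs at j=4)
  i=1: ✗ (lhs fails at k=1 before rhs at j=4)
  i=2: ✗ (lhs fails at k=2 before rhs at j=4)
  i=3: ✗ (lhs fails at k=3 before rhs at j=4)
  i=4: ✓ (rhs at j=4)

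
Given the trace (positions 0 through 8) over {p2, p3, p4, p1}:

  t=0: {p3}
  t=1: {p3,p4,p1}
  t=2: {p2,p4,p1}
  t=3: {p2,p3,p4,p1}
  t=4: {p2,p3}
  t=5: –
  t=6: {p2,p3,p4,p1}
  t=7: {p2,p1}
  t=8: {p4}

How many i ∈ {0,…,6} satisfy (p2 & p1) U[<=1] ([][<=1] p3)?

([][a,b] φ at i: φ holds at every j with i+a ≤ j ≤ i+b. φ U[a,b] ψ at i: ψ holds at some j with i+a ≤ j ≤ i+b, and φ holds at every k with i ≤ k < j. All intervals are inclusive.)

Evaluate at each i in [0,6]:
  i=0: ✓ (rhs at j=0)
  i=1: ✗ (no rhs in [1,2])
  i=2: ✓ (rhs at j=3; lhs holds on [2,2])
  i=3: ✓ (rhs at j=3)
  i=4: ✗ (no rhs in [4,5])
  i=5: ✗ (no rhs in [5,6])
  i=6: ✗ (no rhs in [6,7])
Positions where it holds: {0, 2, 3} → 3.

3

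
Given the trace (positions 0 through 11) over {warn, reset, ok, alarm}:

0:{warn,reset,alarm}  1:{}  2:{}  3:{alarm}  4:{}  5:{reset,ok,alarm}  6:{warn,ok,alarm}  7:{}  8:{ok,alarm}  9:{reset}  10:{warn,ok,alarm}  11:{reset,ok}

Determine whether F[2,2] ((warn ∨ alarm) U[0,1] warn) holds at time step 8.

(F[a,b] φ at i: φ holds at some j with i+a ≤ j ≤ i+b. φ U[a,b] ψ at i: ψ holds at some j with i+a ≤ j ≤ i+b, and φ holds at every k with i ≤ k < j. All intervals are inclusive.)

Check ((warn ∨ alarm) U[0,1] warn) at each j in [10,10]:
  j=10: holds
Found at j=10 → formula holds.

True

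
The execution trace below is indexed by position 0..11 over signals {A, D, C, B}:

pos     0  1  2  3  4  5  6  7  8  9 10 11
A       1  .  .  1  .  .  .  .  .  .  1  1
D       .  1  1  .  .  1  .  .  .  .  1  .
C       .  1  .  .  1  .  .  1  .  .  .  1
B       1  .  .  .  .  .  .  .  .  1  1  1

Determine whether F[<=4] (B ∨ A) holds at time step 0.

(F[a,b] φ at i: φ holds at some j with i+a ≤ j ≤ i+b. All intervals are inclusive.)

Yes

Check (B ∨ A) at each j in [0,4]:
  j=0: true
  j=1: false
  j=2: false
  j=3: true
  j=4: false
Found at j=0 → formula holds.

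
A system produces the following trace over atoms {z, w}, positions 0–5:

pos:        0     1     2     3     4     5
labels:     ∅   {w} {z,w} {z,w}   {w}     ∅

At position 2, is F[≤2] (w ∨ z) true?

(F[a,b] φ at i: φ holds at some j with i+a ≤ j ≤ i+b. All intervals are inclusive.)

Check (w ∨ z) at each j in [2,4]:
  j=2: true
  j=3: true
  j=4: true
Found at j=2 → formula holds.

Yes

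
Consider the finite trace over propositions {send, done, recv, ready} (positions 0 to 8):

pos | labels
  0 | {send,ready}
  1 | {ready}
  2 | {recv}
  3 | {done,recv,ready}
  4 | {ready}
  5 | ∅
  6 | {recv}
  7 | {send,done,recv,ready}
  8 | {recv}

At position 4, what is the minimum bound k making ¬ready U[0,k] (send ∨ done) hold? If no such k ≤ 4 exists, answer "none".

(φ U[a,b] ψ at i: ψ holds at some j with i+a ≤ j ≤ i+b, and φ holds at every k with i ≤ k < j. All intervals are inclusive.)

none

Need earliest j ≥ 4 with (send ∨ done), and ¬ready at every k in [4,j-1].
  j=4: rhs fails.
  j=5: rhs fails.
  j=6: rhs fails.
  j=7: rhs holds but lhs fails at k=4.
  j=8: rhs fails.
No witness within the range → none.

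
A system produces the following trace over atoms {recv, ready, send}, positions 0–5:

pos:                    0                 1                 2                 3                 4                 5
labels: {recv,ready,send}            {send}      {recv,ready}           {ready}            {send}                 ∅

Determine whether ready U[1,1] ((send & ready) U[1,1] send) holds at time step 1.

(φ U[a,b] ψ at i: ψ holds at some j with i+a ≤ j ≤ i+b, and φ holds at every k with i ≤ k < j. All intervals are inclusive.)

Does not hold

Need some j in [2,2] with ((send & ready) U[1,1] send), and ready at every k in [1,j-1].
  j=2: ((send & ready) U[1,1] send) — fails.
No j in the window works → until fails.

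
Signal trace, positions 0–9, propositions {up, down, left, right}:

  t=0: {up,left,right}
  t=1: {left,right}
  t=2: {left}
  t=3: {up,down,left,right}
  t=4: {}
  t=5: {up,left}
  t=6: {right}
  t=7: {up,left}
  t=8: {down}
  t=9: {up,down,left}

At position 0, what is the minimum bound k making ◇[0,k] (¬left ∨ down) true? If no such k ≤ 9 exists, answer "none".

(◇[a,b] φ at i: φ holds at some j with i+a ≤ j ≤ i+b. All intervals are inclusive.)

Scan j = 0,1,… for (¬left ∨ down):
  j=0: fails
  j=1: fails
  j=2: fails
  j=3: holds
First hit at j=3, so smallest k = 3-0 = 3.

3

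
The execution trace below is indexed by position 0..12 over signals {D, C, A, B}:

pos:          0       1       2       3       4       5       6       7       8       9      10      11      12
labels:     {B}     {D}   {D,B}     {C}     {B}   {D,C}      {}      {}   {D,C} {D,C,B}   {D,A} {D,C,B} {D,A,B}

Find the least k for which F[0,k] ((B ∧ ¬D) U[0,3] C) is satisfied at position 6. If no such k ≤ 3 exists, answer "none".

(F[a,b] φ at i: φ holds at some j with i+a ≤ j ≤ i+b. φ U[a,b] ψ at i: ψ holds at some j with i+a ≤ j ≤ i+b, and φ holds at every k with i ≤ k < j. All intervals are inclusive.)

Scan j = 6,7,… for ((B ∧ ¬D) U[0,3] C):
  j=6: fails
  j=7: fails
  j=8: holds
First hit at j=8, so smallest k = 8-6 = 2.

2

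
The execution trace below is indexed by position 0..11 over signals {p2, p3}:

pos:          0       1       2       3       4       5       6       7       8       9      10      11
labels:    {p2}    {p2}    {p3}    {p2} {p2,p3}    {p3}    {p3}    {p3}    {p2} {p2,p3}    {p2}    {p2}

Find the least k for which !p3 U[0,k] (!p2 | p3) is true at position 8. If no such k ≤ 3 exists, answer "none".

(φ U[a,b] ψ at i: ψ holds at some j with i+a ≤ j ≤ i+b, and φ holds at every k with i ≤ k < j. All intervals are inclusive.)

Need earliest j ≥ 8 with (!p2 | p3), and !p3 at every k in [8,j-1].
  j=8: rhs fails.
  j=9: rhs holds; lhs holds on [8,8]. k = 1.

1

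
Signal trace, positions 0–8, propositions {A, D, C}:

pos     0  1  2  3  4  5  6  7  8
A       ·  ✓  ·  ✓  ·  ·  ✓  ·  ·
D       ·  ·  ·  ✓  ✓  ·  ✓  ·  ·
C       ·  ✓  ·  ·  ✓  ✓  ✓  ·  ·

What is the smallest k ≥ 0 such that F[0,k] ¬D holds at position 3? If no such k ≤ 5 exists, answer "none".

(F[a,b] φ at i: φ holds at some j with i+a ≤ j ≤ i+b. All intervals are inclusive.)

2

Scan j = 3,4,… for ¬D:
  j=3: fails
  j=4: fails
  j=5: holds
First hit at j=5, so smallest k = 5-3 = 2.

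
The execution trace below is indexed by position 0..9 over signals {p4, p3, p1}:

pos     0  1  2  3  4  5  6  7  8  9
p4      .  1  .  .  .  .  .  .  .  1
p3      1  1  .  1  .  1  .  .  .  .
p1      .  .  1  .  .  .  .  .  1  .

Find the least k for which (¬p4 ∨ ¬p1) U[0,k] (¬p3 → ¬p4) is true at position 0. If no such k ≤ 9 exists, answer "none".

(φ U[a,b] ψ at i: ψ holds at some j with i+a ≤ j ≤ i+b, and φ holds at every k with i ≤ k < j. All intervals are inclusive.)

0

Need earliest j ≥ 0 with (¬p3 → ¬p4), and (¬p4 ∨ ¬p1) at every k in [0,j-1].
  j=0: rhs holds (empty prefix). k = 0.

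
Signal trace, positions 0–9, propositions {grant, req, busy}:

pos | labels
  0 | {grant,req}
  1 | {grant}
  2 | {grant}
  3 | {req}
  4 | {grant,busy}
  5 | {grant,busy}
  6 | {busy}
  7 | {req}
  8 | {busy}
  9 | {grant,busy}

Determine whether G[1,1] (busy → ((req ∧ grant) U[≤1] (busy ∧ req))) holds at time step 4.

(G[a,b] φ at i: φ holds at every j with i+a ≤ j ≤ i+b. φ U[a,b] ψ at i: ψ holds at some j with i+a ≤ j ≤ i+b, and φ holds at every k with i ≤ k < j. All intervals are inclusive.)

Check (busy → ((req ∧ grant) U[≤1] (busy ∧ req))) at every j in [5,5]:
  j=5: antecedent true; consequent fails → ✗
Fails at j=5 → formula fails.

Does not hold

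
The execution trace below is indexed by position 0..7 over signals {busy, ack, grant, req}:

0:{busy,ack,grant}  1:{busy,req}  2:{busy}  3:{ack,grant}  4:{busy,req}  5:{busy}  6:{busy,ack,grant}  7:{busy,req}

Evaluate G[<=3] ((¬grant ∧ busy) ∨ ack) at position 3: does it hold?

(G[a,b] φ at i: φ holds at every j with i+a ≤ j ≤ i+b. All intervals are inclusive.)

True

Check ((¬grant ∧ busy) ∨ ack) at every j in [3,6]:
  j=3: true
  j=4: true
  j=5: true
  j=6: true
All positions satisfy it → formula holds.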